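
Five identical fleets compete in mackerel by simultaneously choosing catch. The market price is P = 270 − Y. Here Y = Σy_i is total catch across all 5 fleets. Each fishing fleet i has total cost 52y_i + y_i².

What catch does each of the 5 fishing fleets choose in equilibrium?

A representative fishing fleet's profit is π_i = y_i(270 − Y) − 52y_i − y_i², with Y = y_i + Σ_{j≠i} y_j.
First-order condition: 218 − 4y_i − Σ_{j≠i} y_j = 0.
In a symmetric equilibrium every fishing fleet chooses the same y, so Σ_{j≠i} y_j = 4y. The condition becomes 218 − 8y = 0, giving y = 218/8 = 27.25.

27.25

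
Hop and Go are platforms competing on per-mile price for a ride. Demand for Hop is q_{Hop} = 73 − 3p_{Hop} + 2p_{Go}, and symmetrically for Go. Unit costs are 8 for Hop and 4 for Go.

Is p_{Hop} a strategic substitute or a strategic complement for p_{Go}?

strategic complements

Hop's profit: π = (p_{Hop} − 8)(73 − 3p_{Hop} + 2p_{Go}).
∂π/∂p_{Hop} = 97 − 6p_{Hop} + 2p_{Go} = 0 ⇒ p_{Hop} = 97/6 + (1/3)p_{Go}.
The best-response slope dp_{Hop}/dp_{Go} = 1/3 > 0: the reaction function is upward-sloping, so the choices are strategic complements.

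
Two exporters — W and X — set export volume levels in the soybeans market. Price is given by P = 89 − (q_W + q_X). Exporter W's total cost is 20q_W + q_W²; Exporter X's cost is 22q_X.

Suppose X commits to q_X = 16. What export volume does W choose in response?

13.25

Exporter W's profit: π = q_W(89 − (q_W + q_X)) − 20q_W − q_W².
∂π/∂q_W = 69 − 4q_W − q_X = 0, so q_W = 17.25 − 0.25q_X.
At q_X = 16: q_W = 17.25 − 0.25·16 = 13.25.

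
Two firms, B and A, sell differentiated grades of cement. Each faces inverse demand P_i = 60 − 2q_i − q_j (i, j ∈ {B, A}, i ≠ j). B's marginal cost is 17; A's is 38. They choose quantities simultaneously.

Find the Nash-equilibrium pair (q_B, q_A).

Firm B's profit: π = q_B(60 − 2q_B − q_A) − 17q_B.
∂π/∂q_B = 43 − 4q_B − q_A = 0 ⇒ q_B = 10.75 − 0.25q_A.
Similarly q_A = 5.5 − 0.25q_B.
Plugging q_A into B's best response: q_B = 10.75 − 0.25(5.5 − 0.25q_B) ⇒ 0.9375q_B = 9.375, so q_B = 10.
Then q_A = 5.5 − 0.25·10 = 3.

10, 3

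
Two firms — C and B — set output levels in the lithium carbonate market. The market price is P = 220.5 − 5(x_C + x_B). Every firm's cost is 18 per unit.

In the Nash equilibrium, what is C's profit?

911.25

Firm C's profit: π = x_C(220.5 − 5(x_C + x_B)) − 18x_C.
∂π/∂x_C = 202.5 − 10x_C − 5x_B = 0, so x_C = 20.25 − 0.5x_B.
Setting x_C = x_B in the reaction function: x_C = 20.25 − 0.5x_C, so x_C = 20.25 / 1.5 = 13.5.
Price P = 220.5 − 5·27 = 85.5.
C's profit: (85.5 − 18)·13.5 = 911.25.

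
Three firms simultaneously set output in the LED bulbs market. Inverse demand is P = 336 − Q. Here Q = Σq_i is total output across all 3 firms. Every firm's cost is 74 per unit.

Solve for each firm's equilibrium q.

65.5

A representative firm's profit is π_i = q_i(336 − Q) − 74q_i, with Q = q_i + Σ_{j≠i} q_j.
First-order condition: 262 − 2q_i − Σ_{j≠i} q_j = 0.
With identical firms, set every q_j = q: then 262 − 2q − 2q = 0, i.e. q = 262/4 = 65.5.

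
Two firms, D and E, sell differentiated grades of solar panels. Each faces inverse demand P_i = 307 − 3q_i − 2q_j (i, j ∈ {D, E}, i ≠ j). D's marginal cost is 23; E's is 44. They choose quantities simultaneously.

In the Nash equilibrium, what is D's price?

Firm D's profit: π = q_D(307 − 3q_D − 2q_E) − 23q_D.
∂π/∂q_D = 284 − 6q_D − 2q_E = 0 ⇒ q_D = 142/3 − (1/3)q_E.
Similarly q_E = 263/6 − (1/3)q_D.
Plugging q_E into D's best response: q_D = 142/3 − (1/3)(263/6 − (1/3)q_D) ⇒ (8/9)q_D = 589/18, so q_D = 36.8125.
Then q_E = 263/6 − (1/3)·36.8125 = 31.5625.
P_D = 307 − 3·36.8125 − 2·31.5625 = 133.4375.

133.4375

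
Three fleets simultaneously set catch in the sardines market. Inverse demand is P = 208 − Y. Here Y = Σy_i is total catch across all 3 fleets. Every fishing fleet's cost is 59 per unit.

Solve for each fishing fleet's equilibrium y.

A representative fishing fleet's profit is π_i = y_i(208 − Y) − 59y_i, with Y = y_i + Σ_{j≠i} y_j.
First-order condition: 149 − 2y_i − Σ_{j≠i} y_j = 0.
With identical fishing fleets, set every y_j = y: then 149 − 2y − 2y = 0, i.e. y = 149/4 = 37.25.

37.25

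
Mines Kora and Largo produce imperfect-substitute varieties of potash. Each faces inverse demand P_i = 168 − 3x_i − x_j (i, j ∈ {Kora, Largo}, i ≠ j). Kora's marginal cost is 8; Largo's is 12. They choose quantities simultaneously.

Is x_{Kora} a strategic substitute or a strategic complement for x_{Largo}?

strategic substitutes

Mine Kora's profit: π = x_{Kora}(168 − 3x_{Kora} − x_{Largo}) − 8x_{Kora}.
∂π/∂x_{Kora} = 160 − 6x_{Kora} − x_{Largo} = 0 ⇒ x_{Kora} = 80/3 − (1/6)x_{Largo}.
The best-response slope dx_{Kora}/dx_{Largo} = −1/6 < 0: the reaction function is downward-sloping, so the choices are strategic substitutes.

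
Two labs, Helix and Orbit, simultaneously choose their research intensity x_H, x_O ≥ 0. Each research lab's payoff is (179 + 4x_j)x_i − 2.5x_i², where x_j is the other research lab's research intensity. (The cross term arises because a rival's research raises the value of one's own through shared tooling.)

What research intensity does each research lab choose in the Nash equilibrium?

179

Helix's payoff is (179 + 4x_O)x_H − 2.5x_H².
∂π/∂x_H = 179 + 4x_O − 5x_H = 0, so x_H = 35.8 + 0.8x_O.
By symmetry x_O = x_H; substituting into the reaction function, 0.2x_H = 35.8 and x_H = 179.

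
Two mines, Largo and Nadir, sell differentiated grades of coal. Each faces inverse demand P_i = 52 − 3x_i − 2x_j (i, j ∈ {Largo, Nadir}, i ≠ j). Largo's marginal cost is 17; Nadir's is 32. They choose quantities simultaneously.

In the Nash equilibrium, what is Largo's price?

32.9375

Mine Largo's profit: π = x_{Largo}(52 − 3x_{Largo} − 2x_{Nadir}) − 17x_{Largo}.
∂π/∂x_{Largo} = 35 − 6x_{Largo} − 2x_{Nadir} = 0 ⇒ x_{Largo} = 35/6 − (1/3)x_{Nadir}.
Similarly x_{Nadir} = 10/3 − (1/3)x_{Largo}.
Plugging x_{Nadir} into Largo's best response: x_{Largo} = 35/6 − (1/3)(10/3 − (1/3)x_{Largo}) ⇒ (8/9)x_{Largo} = 85/18, so x_{Largo} = 5.3125.
Then x_{Nadir} = 10/3 − (1/3)·5.3125 = 1.5625.
P_{Largo} = 52 − 3·5.3125 − 2·1.5625 = 32.9375.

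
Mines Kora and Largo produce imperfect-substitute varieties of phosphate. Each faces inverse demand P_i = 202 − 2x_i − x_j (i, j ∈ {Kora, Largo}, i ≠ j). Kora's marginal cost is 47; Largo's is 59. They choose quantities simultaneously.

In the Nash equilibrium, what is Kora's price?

Mine Kora's profit: π = x_{Kora}(202 − 2x_{Kora} − x_{Largo}) − 47x_{Kora}.
∂π/∂x_{Kora} = 155 − 4x_{Kora} − x_{Largo} = 0 ⇒ x_{Kora} = 38.75 − 0.25x_{Largo}.
Similarly x_{Largo} = 35.75 − 0.25x_{Kora}.
Solving the two reaction functions simultaneously: (1 − (−0.25)(−0.25))x_{Kora} = 38.75 − 0.25·35.75, so 0.9375x_{Kora} = 29.8125 and x_{Kora} = 31.8.
Then x_{Largo} = 35.75 − 0.25·31.8 = 27.8.
P_{Kora} = 202 − 2·31.8 − 27.8 = 110.6.

110.6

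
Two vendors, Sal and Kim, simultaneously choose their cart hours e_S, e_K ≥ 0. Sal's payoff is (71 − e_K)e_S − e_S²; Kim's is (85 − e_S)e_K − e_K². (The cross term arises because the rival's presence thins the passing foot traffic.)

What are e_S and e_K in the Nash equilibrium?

19, 33

Expanding Sal's payoff: 71e_S − e_Ke_S − e_S².
∂π/∂e_S = 71 − e_K − 2e_S = 0, so e_S = 35.5 − 0.5e_K.
Likewise for Kim: e_K = 42.5 − 0.5e_S.
Substituting the second reaction function into the first: e_S = 35.5 − 0.5(42.5 − 0.5e_S), which gives 0.75e_S = 14.25 ⇒ e_S = 19.
Then e_K = 42.5 − 0.5·19 = 33.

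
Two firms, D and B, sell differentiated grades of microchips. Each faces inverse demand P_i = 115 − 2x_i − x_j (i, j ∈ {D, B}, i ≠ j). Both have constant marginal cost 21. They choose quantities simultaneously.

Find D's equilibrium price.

Firm D's profit: π = x_D(115 − 2x_D − x_B) − 21x_D.
∂π/∂x_D = 94 − 4x_D − x_B = 0 ⇒ x_D = 23.5 − 0.25x_B.
The game is symmetric, so in equilibrium x_B = x_D: the reaction function gives 1.25x_D = 23.5, hence x_D = 18.8.
P_D = 115 − 2·18.8 − 18.8 = 58.6.

58.6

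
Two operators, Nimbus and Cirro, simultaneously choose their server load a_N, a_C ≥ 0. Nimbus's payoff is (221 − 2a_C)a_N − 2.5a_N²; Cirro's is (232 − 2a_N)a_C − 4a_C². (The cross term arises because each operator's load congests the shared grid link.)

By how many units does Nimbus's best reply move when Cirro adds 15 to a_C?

Expanding Nimbus's payoff: 221a_N − 2a_Ca_N − 2.5a_N².
∂π/∂a_N = 221 − 2a_C − 5a_N = 0, so a_N = 44.2 − 0.4a_C.
The reaction-function slope is −0.4, so a 15-unit rise in a_C moves a_N by −0.4 × 15 = −6. Nimbus's best response falls — the actions are strategic substitutes.

-6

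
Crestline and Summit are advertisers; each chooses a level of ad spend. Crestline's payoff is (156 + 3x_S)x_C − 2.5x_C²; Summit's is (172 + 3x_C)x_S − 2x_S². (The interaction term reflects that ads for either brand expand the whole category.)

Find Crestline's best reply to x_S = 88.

Expanding Crestline's payoff: 156x_C + 3x_Sx_C − 2.5x_C².
∂π/∂x_C = 156 + 3x_S − 5x_C = 0, so x_C = 31.2 + 0.6x_S.
At x_S = 88: x_C = 31.2 + 0.6·88 = 84.

84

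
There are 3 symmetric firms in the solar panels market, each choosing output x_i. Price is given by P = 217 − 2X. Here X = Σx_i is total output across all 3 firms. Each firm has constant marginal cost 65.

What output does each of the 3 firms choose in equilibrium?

19

A representative firm's profit is π_i = x_i(217 − 2X) − 65x_i, with X = x_i + Σ_{j≠i} x_j.
First-order condition: 152 − 4x_i − 2Σ_{j≠i} x_j = 0.
With identical firms, set every x_j = x: then 152 − 4x − 4x = 0, i.e. x = 152/8 = 19.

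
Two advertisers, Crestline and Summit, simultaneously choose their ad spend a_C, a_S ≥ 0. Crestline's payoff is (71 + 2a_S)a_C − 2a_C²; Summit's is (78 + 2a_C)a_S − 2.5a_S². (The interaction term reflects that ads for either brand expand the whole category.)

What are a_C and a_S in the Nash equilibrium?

Expanding Crestline's payoff: 71a_C + 2a_Sa_C − 2a_C².
∂π/∂a_C = 71 + 2a_S − 4a_C = 0, so a_C = 17.75 + 0.5a_S.
Likewise for Summit: a_S = 15.6 + 0.4a_C.
Substituting the second reaction function into the first: a_C = 17.75 + 0.5(15.6 + 0.4a_C), which gives 0.8a_C = 25.55 ⇒ a_C = 31.9375.
Then a_S = 15.6 + 0.4·31.9375 = 28.375.

31.9375, 28.375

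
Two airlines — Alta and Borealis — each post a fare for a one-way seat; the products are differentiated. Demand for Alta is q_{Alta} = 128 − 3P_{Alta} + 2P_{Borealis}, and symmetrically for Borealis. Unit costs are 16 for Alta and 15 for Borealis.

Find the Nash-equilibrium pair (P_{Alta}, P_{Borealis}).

43.8125, 43.4375

Alta's profit: π = (P_{Alta} − 16)(128 − 3P_{Alta} + 2P_{Borealis}).
∂π/∂P_{Alta} = 176 − 6P_{Alta} + 2P_{Borealis} = 0 ⇒ P_{Alta} = 88/3 + (1/3)P_{Borealis}.
Similarly P_{Borealis} = 173/6 + (1/3)P_{Alta}.
Substituting the second reaction function into the first: P_{Alta} = 88/3 + (1/3)(173/6 + (1/3)P_{Alta}), which gives (8/9)P_{Alta} = 701/18 ⇒ P_{Alta} = 43.8125.
Then P_{Borealis} = 173/6 + (1/3)·43.8125 = 43.4375.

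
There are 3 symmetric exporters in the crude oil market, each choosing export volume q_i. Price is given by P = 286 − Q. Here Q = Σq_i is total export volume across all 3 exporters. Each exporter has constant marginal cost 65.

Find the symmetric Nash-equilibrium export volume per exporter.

55.25

A representative exporter's profit is π_i = q_i(286 − Q) − 65q_i, with Q = q_i + Σ_{j≠i} q_j.
First-order condition: 221 − 2q_i − Σ_{j≠i} q_j = 0.
Imposing symmetry (q_j = q for all j) turns Σ_{j≠i} q_j into 2q, so 221 = 4q and q = 55.25.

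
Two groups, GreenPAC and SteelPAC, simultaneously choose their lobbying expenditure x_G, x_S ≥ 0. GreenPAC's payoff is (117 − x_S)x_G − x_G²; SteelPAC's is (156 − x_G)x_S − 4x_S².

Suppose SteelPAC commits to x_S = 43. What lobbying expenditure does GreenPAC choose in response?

Expanding GreenPAC's payoff: 117x_G − x_Sx_G − x_G².
∂π/∂x_G = 117 − x_S − 2x_G = 0, so x_G = 58.5 − 0.5x_S.
At x_S = 43: x_G = 58.5 − 0.5·43 = 37.

37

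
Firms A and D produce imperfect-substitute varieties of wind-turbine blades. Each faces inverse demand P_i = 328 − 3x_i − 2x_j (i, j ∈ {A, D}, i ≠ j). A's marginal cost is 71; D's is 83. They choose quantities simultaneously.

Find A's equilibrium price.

169.625

Firm A's profit: π = x_A(328 − 3x_A − 2x_D) − 71x_A.
∂π/∂x_A = 257 − 6x_A − 2x_D = 0 ⇒ x_A = 257/6 − (1/3)x_D.
Similarly x_D = 245/6 − (1/3)x_A.
Solving the two reaction functions simultaneously: (1 − (−1/3)(−1/3))x_A = 257/6 − (1/3)·(245/6), so (8/9)x_A = 263/9 and x_A = 32.875.
Then x_D = 245/6 − (1/3)·32.875 = 29.875.
P_A = 328 − 3·32.875 − 2·29.875 = 169.625.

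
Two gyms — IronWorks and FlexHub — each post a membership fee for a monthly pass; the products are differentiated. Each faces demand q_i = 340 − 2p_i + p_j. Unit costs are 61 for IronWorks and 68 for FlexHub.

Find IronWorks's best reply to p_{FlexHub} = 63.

IronWorks's profit: π = (p_{IronWorks} − 61)(340 − 2p_{IronWorks} + p_{FlexHub}).
∂π/∂p_{IronWorks} = 462 − 4p_{IronWorks} + p_{FlexHub} = 0 ⇒ p_{IronWorks} = 115.5 + 0.25p_{FlexHub}.
At p_{FlexHub} = 63: p_{IronWorks} = 115.5 + 0.25·63 = 131.25.

131.25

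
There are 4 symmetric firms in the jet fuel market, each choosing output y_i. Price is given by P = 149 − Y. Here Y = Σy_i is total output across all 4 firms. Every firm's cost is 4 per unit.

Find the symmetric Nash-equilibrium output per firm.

A representative firm's profit is π_i = y_i(149 − Y) − 4y_i, with Y = y_i + Σ_{j≠i} y_j.
First-order condition: 145 − 2y_i − Σ_{j≠i} y_j = 0.
Imposing symmetry (y_j = y for all j) turns Σ_{j≠i} y_j into 3y, so 145 = 5y and y = 29.

29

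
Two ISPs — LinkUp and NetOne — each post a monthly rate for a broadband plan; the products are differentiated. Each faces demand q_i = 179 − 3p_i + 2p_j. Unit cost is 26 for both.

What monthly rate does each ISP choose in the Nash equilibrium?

LinkUp's profit: π = (p_{LinkUp} − 26)(179 − 3p_{LinkUp} + 2p_{NetOne}).
∂π/∂p_{LinkUp} = 257 − 6p_{LinkUp} + 2p_{NetOne} = 0 ⇒ p_{LinkUp} = 257/6 + (1/3)p_{NetOne}.
The game is symmetric, so in equilibrium p_{NetOne} = p_{LinkUp}: the reaction function gives (2/3)p_{LinkUp} = 257/6, hence p_{LinkUp} = 64.25.

64.25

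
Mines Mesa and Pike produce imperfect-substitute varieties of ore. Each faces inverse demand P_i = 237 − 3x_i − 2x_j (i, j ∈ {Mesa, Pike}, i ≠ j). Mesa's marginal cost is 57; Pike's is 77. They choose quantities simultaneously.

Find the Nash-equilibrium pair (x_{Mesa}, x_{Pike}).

23.75, 18.75

Mine Mesa's profit: π = x_{Mesa}(237 − 3x_{Mesa} − 2x_{Pike}) − 57x_{Mesa}.
∂π/∂x_{Mesa} = 180 − 6x_{Mesa} − 2x_{Pike} = 0 ⇒ x_{Mesa} = 30 − (1/3)x_{Pike}.
Similarly x_{Pike} = 80/3 − (1/3)x_{Mesa}.
Plugging x_{Pike} into Mesa's best response: x_{Mesa} = 30 − (1/3)(80/3 − (1/3)x_{Mesa}) ⇒ (8/9)x_{Mesa} = 190/9, so x_{Mesa} = 23.75.
Then x_{Pike} = 80/3 − (1/3)·23.75 = 18.75.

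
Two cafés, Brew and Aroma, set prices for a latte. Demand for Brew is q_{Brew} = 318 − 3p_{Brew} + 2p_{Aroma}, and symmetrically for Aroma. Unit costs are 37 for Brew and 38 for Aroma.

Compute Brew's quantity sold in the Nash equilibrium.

211.3125

Brew's profit: π = (p_{Brew} − 37)(318 − 3p_{Brew} + 2p_{Aroma}).
∂π/∂p_{Brew} = 429 − 6p_{Brew} + 2p_{Aroma} = 0 ⇒ p_{Brew} = 71.5 + (1/3)p_{Aroma}.
Similarly p_{Aroma} = 72 + (1/3)p_{Brew}.
Substituting the second reaction function into the first: p_{Brew} = 71.5 + (1/3)(72 + (1/3)p_{Brew}), which gives (8/9)p_{Brew} = 95.5 ⇒ p_{Brew} = 107.4375.
Then p_{Aroma} = 72 + (1/3)·107.4375 = 107.8125.
q_{Brew} = 318 − 3·107.4375 + 2·107.8125 = 211.3125.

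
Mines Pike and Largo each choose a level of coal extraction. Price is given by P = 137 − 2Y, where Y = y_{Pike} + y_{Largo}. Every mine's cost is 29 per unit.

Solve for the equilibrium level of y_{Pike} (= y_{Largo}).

18

Mine Pike's profit: π = y_{Pike}(137 − 2(y_{Pike} + y_{Largo})) − 29y_{Pike}.
∂π/∂y_{Pike} = 108 − 4y_{Pike} − 2y_{Largo} = 0, so y_{Pike} = 27 − 0.5y_{Largo}.
The game is symmetric, so in equilibrium y_{Largo} = y_{Pike}: the reaction function gives 1.5y_{Pike} = 27, hence y_{Pike} = 18.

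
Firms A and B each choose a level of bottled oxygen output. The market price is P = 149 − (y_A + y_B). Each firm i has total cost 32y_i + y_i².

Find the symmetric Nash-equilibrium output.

23.4

Firm A's profit: π = y_A(149 − (y_A + y_B)) − 32y_A − y_A².
∂π/∂y_A = 117 − 4y_A − y_B = 0, so y_A = 29.25 − 0.25y_B.
By symmetry y_B = y_A; substituting into the reaction function, 1.25y_A = 29.25 and y_A = 23.4.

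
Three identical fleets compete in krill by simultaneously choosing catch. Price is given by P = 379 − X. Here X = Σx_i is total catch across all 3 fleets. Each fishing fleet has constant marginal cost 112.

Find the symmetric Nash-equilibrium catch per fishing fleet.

66.75

A representative fishing fleet's profit is π_i = x_i(379 − X) − 112x_i, with X = x_i + Σ_{j≠i} x_j.
First-order condition: 267 − 2x_i − Σ_{j≠i} x_j = 0.
With identical fishing fleets, set every x_j = x: then 267 − 2x − 2x = 0, i.e. x = 267/4 = 66.75.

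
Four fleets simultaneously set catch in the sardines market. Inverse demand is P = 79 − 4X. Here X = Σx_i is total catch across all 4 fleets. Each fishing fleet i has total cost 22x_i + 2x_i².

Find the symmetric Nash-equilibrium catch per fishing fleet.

A representative fishing fleet's profit is π_i = x_i(79 − 4X) − 22x_i − 2x_i², with X = x_i + Σ_{j≠i} x_j.
First-order condition: 57 − 12x_i − 4Σ_{j≠i} x_j = 0.
In a symmetric equilibrium every fishing fleet chooses the same x, so Σ_{j≠i} x_j = 3x. The condition becomes 57 − 24x = 0, giving x = 57/24 = 2.375.

2.375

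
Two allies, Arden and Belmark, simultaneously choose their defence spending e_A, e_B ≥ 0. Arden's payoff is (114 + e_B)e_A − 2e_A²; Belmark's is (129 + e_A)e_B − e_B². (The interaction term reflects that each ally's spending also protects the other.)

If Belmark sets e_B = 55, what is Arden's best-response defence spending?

Expanding Arden's payoff: 114e_A + e_Be_A − 2e_A².
∂π/∂e_A = 114 + e_B − 4e_A = 0, so e_A = 28.5 + 0.25e_B.
At e_B = 55: e_A = 28.5 + 0.25·55 = 42.25.

42.25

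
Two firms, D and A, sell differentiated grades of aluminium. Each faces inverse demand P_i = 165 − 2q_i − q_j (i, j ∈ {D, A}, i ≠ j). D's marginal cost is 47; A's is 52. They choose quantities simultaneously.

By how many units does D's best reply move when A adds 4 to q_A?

-1

Firm D's profit: π = q_D(165 − 2q_D − q_A) − 47q_D.
∂π/∂q_D = 118 − 4q_D − q_A = 0 ⇒ q_D = 29.5 − 0.25q_A.
The reaction-function slope is −0.25, so a 4-unit rise in q_A moves q_D by −0.25 × 4 = −1. D's best response falls — the actions are strategic substitutes.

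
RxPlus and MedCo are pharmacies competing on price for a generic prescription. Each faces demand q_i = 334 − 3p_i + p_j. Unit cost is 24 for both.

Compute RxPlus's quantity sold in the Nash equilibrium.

RxPlus's profit: π = (p_{RxPlus} − 24)(334 − 3p_{RxPlus} + p_{MedCo}).
∂π/∂p_{RxPlus} = 406 − 6p_{RxPlus} + p_{MedCo} = 0 ⇒ p_{RxPlus} = 203/3 + (1/6)p_{MedCo}.
The game is symmetric, so in equilibrium p_{MedCo} = p_{RxPlus}: the reaction function gives (5/6)p_{RxPlus} = 203/3, hence p_{RxPlus} = 81.2.
q_{RxPlus} = 334 − 3·81.2 + 81.2 = 171.6.

171.6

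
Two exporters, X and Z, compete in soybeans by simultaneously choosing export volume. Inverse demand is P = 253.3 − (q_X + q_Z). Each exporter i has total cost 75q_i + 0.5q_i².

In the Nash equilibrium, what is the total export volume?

Exporter X's profit: π = q_X(253.3 − (q_X + q_Z)) − 75q_X − 0.5q_X².
∂π/∂q_X = 178.3 − 3q_X − q_Z = 0, so q_X = 1783/30 − (1/3)q_Z.
Setting q_X = q_Z in the reaction function: q_X = 1783/30 − (1/3)q_X, so q_X = (1783/30) / (4/3) = 44.575.
Total export volume: 44.575 + 44.575 = 89.15.

89.15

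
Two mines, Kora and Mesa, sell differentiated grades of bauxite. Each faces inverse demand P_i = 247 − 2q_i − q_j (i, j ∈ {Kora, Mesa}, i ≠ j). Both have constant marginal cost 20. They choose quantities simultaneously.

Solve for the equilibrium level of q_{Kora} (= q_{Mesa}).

Mine Kora's profit: π = q_{Kora}(247 − 2q_{Kora} − q_{Mesa}) − 20q_{Kora}.
∂π/∂q_{Kora} = 227 − 4q_{Kora} − q_{Mesa} = 0 ⇒ q_{Kora} = 56.75 − 0.25q_{Mesa}.
By symmetry q_{Mesa} = q_{Kora}; substituting into the reaction function, 1.25q_{Kora} = 56.75 and q_{Kora} = 45.4.

45.4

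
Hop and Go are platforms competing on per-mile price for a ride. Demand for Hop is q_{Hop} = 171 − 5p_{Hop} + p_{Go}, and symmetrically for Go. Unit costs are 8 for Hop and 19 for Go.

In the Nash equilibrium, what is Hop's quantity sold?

80

Hop's profit: π = (p_{Hop} − 8)(171 − 5p_{Hop} + p_{Go}).
∂π/∂p_{Hop} = 211 − 10p_{Hop} + p_{Go} = 0 ⇒ p_{Hop} = 21.1 + 0.1p_{Go}.
Similarly p_{Go} = 26.6 + 0.1p_{Hop}.
Substituting the second reaction function into the first: p_{Hop} = 21.1 + 0.1(26.6 + 0.1p_{Hop}), which gives 0.99p_{Hop} = 23.76 ⇒ p_{Hop} = 24.
Then p_{Go} = 26.6 + 0.1·24 = 29.
q_{Hop} = 171 − 5·24 + 29 = 80.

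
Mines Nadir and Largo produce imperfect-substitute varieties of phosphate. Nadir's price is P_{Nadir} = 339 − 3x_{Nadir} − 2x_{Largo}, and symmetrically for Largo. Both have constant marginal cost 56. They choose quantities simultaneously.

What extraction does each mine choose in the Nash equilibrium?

Mine Nadir's profit: π = x_{Nadir}(339 − 3x_{Nadir} − 2x_{Largo}) − 56x_{Nadir}.
∂π/∂x_{Nadir} = 283 − 6x_{Nadir} − 2x_{Largo} = 0 ⇒ x_{Nadir} = 283/6 − (1/3)x_{Largo}.
By symmetry x_{Largo} = x_{Nadir}; substituting into the reaction function, (4/3)x_{Nadir} = 283/6 and x_{Nadir} = 35.375.

35.375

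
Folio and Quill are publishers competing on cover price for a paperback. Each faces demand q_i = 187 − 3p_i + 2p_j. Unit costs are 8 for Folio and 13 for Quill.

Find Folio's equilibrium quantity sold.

Folio's profit: π = (p_{Folio} − 8)(187 − 3p_{Folio} + 2p_{Quill}).
∂π/∂p_{Folio} = 211 − 6p_{Folio} + 2p_{Quill} = 0 ⇒ p_{Folio} = 211/6 + (1/3)p_{Quill}.
Similarly p_{Quill} = 113/3 + (1/3)p_{Folio}.
Plugging p_{Quill} into Folio's best response: p_{Folio} = 211/6 + (1/3)(113/3 + (1/3)p_{Folio}) ⇒ (8/9)p_{Folio} = 859/18, so p_{Folio} = 53.6875.
Then p_{Quill} = 113/3 + (1/3)·53.6875 = 55.5625.
q_{Folio} = 187 − 3·53.6875 + 2·55.5625 = 137.0625.

137.0625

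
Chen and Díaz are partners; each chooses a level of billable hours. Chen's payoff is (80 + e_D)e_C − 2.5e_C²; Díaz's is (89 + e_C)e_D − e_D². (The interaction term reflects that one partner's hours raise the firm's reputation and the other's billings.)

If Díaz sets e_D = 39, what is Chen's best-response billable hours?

Expanding Chen's payoff: 80e_C + e_De_C − 2.5e_C².
∂π/∂e_C = 80 + e_D − 5e_C = 0, so e_C = 16 + 0.2e_D.
At e_D = 39: e_C = 16 + 0.2·39 = 23.8.

23.8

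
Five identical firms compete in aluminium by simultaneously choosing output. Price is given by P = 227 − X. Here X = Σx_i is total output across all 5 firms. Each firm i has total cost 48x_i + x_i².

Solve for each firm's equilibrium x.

A representative firm's profit is π_i = x_i(227 − X) − 48x_i − x_i², with X = x_i + Σ_{j≠i} x_j.
First-order condition: 179 − 4x_i − Σ_{j≠i} x_j = 0.
With identical firms, set every x_j = x: then 179 − 4x − 4x = 0, i.e. x = 179/8 = 22.375.

22.375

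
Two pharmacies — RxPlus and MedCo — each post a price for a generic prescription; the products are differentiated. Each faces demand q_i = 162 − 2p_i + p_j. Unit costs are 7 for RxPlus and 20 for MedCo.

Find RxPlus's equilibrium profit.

RxPlus's profit: π = (p_{RxPlus} − 7)(162 − 2p_{RxPlus} + p_{MedCo}).
∂π/∂p_{RxPlus} = 176 − 4p_{RxPlus} + p_{MedCo} = 0 ⇒ p_{RxPlus} = 44 + 0.25p_{MedCo}.
Similarly p_{MedCo} = 50.5 + 0.25p_{RxPlus}.
Substituting the second reaction function into the first: p_{RxPlus} = 44 + 0.25(50.5 + 0.25p_{RxPlus}), which gives 0.9375p_{RxPlus} = 56.625 ⇒ p_{RxPlus} = 60.4.
Then p_{MedCo} = 50.5 + 0.25·60.4 = 65.6.
q_{RxPlus} = 162 − 2·60.4 + 65.6 = 106.8.
Profit = (60.4 − 7)·106.8 = 5703.12.

5703.12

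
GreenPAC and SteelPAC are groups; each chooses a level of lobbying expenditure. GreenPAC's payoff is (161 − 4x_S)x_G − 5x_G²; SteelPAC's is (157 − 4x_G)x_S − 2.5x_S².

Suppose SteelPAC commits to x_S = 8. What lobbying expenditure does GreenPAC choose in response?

12.9

Expanding GreenPAC's payoff: 161x_G − 4x_Sx_G − 5x_G².
∂π/∂x_G = 161 − 4x_S − 10x_G = 0, so x_G = 16.1 − 0.4x_S.
At x_S = 8: x_G = 16.1 − 0.4·8 = 12.9.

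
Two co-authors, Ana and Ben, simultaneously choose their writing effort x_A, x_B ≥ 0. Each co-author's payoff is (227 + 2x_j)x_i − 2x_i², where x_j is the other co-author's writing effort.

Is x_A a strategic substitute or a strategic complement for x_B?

Ana's payoff is (227 + 2x_B)x_A − 2x_A².
∂π/∂x_A = 227 + 2x_B − 4x_A = 0, so x_A = 56.75 + 0.5x_B.
The best-response slope dx_A/dx_B = 0.5 > 0: the reaction function is upward-sloping, so the choices are strategic complements.

strategic complements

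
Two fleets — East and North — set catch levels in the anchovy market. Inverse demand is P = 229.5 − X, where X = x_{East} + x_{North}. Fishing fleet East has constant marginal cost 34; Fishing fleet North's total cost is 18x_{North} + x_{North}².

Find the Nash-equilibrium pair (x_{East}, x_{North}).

81.5, 32.5

Fishing fleet East's profit: π = x_{East}(229.5 − (x_{East} + x_{North})) − 34x_{East}.
∂π/∂x_{East} = 195.5 − 2x_{East} − x_{North} = 0, so x_{East} = 97.75 − 0.5x_{North}.
For North: ∂π/∂x_{North} = 211.5 − 4x_{North} − x_{East} = 0 ⇒ x_{North} = 52.875 − 0.25x_{East}.
Plugging x_{North} into East's best response: x_{East} = 97.75 − 0.5(52.875 − 0.25x_{East}) ⇒ 0.875x_{East} = 71.3125, so x_{East} = 81.5.
Then x_{North} = 52.875 − 0.25·81.5 = 32.5.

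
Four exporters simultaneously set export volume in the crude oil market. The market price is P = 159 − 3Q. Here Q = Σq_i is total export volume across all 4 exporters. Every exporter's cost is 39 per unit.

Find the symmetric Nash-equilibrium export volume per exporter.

8

A representative exporter's profit is π_i = q_i(159 − 3Q) − 39q_i, with Q = q_i + Σ_{j≠i} q_j.
First-order condition: 120 − 6q_i − 3Σ_{j≠i} q_j = 0.
With identical exporters, set every q_j = q: then 120 − 6q − 9q = 0, i.e. q = 120/15 = 8.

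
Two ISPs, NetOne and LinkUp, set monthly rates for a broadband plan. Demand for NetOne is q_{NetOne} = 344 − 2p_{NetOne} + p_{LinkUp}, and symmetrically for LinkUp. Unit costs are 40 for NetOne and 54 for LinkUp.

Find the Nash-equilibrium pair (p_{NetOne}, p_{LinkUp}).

143.2, 148.8

NetOne's profit: π = (p_{NetOne} − 40)(344 − 2p_{NetOne} + p_{LinkUp}).
∂π/∂p_{NetOne} = 424 − 4p_{NetOne} + p_{LinkUp} = 0 ⇒ p_{NetOne} = 106 + 0.25p_{LinkUp}.
Similarly p_{LinkUp} = 113 + 0.25p_{NetOne}.
Substituting the second reaction function into the first: p_{NetOne} = 106 + 0.25(113 + 0.25p_{NetOne}), which gives 0.9375p_{NetOne} = 134.25 ⇒ p_{NetOne} = 143.2.
Then p_{LinkUp} = 113 + 0.25·143.2 = 148.8.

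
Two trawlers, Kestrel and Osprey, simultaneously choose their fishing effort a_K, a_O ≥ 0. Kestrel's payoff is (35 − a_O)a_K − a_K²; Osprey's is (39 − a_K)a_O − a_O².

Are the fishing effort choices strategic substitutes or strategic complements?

Expanding Kestrel's payoff: 35a_K − a_Oa_K − a_K².
∂π/∂a_K = 35 − a_O − 2a_K = 0, so a_K = 17.5 − 0.5a_O.
The best-response slope da_K/da_O = −0.5 < 0: the reaction function is downward-sloping, so the choices are strategic substitutes.

strategic substitutes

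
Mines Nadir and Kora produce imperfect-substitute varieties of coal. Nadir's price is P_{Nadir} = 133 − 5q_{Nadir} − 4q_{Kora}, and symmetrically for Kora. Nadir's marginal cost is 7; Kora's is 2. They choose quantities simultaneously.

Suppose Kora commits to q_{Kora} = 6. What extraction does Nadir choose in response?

Mine Nadir's profit: π = q_{Nadir}(133 − 5q_{Nadir} − 4q_{Kora}) − 7q_{Nadir}.
∂π/∂q_{Nadir} = 126 − 10q_{Nadir} − 4q_{Kora} = 0 ⇒ q_{Nadir} = 12.6 − 0.4q_{Kora}.
At q_{Kora} = 6: q_{Nadir} = 12.6 − 0.4·6 = 10.2.

10.2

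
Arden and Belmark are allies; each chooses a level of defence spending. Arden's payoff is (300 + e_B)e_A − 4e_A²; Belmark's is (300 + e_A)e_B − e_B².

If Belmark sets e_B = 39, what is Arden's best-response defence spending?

Expanding Arden's payoff: 300e_A + e_Be_A − 4e_A².
∂π/∂e_A = 300 + e_B − 8e_A = 0, so e_A = 37.5 + 0.125e_B.
At e_B = 39: e_A = 37.5 + 0.125·39 = 42.375.

42.375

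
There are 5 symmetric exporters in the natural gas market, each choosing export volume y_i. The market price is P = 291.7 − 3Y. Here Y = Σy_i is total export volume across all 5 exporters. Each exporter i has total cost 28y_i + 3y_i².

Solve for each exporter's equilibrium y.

A representative exporter's profit is π_i = y_i(291.7 − 3Y) − 28y_i − 3y_i², with Y = y_i + Σ_{j≠i} y_j.
First-order condition: 263.7 − 12y_i − 3Σ_{j≠i} y_j = 0.
Imposing symmetry (y_j = y for all j) turns Σ_{j≠i} y_j into 4y, so 263.7 = 24y and y = 10.9875.

10.9875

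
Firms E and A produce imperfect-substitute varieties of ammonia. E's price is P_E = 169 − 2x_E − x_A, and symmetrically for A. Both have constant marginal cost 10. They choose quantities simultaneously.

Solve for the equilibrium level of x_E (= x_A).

Firm E's profit: π = x_E(169 − 2x_E − x_A) − 10x_E.
∂π/∂x_E = 159 − 4x_E − x_A = 0 ⇒ x_E = 39.75 − 0.25x_A.
The game is symmetric, so in equilibrium x_A = x_E: the reaction function gives 1.25x_E = 39.75, hence x_E = 31.8.

31.8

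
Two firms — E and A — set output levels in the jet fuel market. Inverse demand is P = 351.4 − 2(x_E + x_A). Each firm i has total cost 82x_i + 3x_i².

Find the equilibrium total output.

Firm E's profit: π = x_E(351.4 − 2(x_E + x_A)) − 82x_E − 3x_E².
∂π/∂x_E = 269.4 − 10x_E − 2x_A = 0, so x_E = 26.94 − 0.2x_A.
By symmetry x_A = x_E; substituting into the reaction function, 1.2x_E = 26.94 and x_E = 22.45.
Total output: 22.45 + 22.45 = 44.9.

44.9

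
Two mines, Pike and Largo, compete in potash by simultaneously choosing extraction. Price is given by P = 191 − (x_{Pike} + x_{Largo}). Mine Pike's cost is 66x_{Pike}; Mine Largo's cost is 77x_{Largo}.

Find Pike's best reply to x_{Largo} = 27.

49

Mine Pike's profit: π = x_{Pike}(191 − (x_{Pike} + x_{Largo})) − 66x_{Pike}.
∂π/∂x_{Pike} = 125 − 2x_{Pike} − x_{Largo} = 0, so x_{Pike} = 62.5 − 0.5x_{Largo}.
At x_{Largo} = 27: x_{Pike} = 62.5 − 0.5·27 = 49.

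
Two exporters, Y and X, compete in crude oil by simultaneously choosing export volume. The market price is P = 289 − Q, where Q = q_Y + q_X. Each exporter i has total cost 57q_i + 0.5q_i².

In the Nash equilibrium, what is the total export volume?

116

Exporter Y's profit: π = q_Y(289 − (q_Y + q_X)) − 57q_Y − 0.5q_Y².
∂π/∂q_Y = 232 − 3q_Y − q_X = 0, so q_Y = 232/3 − (1/3)q_X.
By symmetry q_X = q_Y; substituting into the reaction function, (4/3)q_Y = 232/3 and q_Y = 58.
Total export volume: 58 + 58 = 116.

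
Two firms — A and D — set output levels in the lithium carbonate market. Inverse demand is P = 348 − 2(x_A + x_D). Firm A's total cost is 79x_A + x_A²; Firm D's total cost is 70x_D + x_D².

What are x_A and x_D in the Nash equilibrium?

Firm A's profit: π = x_A(348 − 2(x_A + x_D)) − 79x_A − x_A².
∂π/∂x_A = 269 − 6x_A − 2x_D = 0, so x_A = 269/6 − (1/3)x_D.
By the same steps for D: x_D = 139/3 − (1/3)x_A.
Solving the two reaction functions simultaneously: (1 − (−1/3)(−1/3))x_A = 269/6 − (1/3)·(139/3), so (8/9)x_A = 529/18 and x_A = 33.0625.
Then x_D = 139/3 − (1/3)·33.0625 = 35.3125.

33.0625, 35.3125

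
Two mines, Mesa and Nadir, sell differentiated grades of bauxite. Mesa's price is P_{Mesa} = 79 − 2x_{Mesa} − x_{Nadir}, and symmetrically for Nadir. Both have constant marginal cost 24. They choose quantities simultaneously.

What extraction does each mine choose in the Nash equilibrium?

11

Mine Mesa's profit: π = x_{Mesa}(79 − 2x_{Mesa} − x_{Nadir}) − 24x_{Mesa}.
∂π/∂x_{Mesa} = 55 − 4x_{Mesa} − x_{Nadir} = 0 ⇒ x_{Mesa} = 13.75 − 0.25x_{Nadir}.
Setting x_{Mesa} = x_{Nadir} in the reaction function: x_{Mesa} = 13.75 − 0.25x_{Mesa}, so x_{Mesa} = 13.75 / 1.25 = 11.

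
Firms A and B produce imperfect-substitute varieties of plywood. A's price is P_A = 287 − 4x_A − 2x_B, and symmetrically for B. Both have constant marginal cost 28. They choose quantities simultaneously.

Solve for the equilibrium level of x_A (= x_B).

Firm A's profit: π = x_A(287 − 4x_A − 2x_B) − 28x_A.
∂π/∂x_A = 259 − 8x_A − 2x_B = 0 ⇒ x_A = 32.375 − 0.25x_B.
Setting x_A = x_B in the reaction function: x_A = 32.375 − 0.25x_A, so x_A = 32.375 / 1.25 = 25.9.

25.9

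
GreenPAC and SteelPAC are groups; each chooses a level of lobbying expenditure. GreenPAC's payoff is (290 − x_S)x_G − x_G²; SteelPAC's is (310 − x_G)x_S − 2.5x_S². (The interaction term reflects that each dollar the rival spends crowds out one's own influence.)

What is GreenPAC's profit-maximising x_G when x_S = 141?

74.5

Expanding GreenPAC's payoff: 290x_G − x_Sx_G − x_G².
∂π/∂x_G = 290 − x_S − 2x_G = 0, so x_G = 145 − 0.5x_S.
At x_S = 141: x_G = 145 − 0.5·141 = 74.5.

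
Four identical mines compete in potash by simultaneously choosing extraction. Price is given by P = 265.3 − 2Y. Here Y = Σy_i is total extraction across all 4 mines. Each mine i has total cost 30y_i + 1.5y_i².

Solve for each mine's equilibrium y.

A representative mine's profit is π_i = y_i(265.3 − 2Y) − 30y_i − 1.5y_i², with Y = y_i + Σ_{j≠i} y_j.
First-order condition: 235.3 − 7y_i − 2Σ_{j≠i} y_j = 0.
Imposing symmetry (y_j = y for all j) turns Σ_{j≠i} y_j into 3y, so 235.3 = 13y and y = 18.1.

18.1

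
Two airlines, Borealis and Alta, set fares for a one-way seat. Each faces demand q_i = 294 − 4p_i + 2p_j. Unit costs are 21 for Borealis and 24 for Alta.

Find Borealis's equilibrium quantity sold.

169.6

Borealis's profit: π = (p_{Borealis} − 21)(294 − 4p_{Borealis} + 2p_{Alta}).
∂π/∂p_{Borealis} = 378 − 8p_{Borealis} + 2p_{Alta} = 0 ⇒ p_{Borealis} = 47.25 + 0.25p_{Alta}.
Similarly p_{Alta} = 48.75 + 0.25p_{Borealis}.
Substituting the second reaction function into the first: p_{Borealis} = 47.25 + 0.25(48.75 + 0.25p_{Borealis}), which gives 0.9375p_{Borealis} = 59.4375 ⇒ p_{Borealis} = 63.4.
Then p_{Alta} = 48.75 + 0.25·63.4 = 64.6.
q_{Borealis} = 294 − 4·63.4 + 2·64.6 = 169.6.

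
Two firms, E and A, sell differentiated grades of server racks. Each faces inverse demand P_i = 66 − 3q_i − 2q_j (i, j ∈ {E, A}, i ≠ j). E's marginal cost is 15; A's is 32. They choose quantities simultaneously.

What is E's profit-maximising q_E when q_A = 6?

6.5

Firm E's profit: π = q_E(66 − 3q_E − 2q_A) − 15q_E.
∂π/∂q_E = 51 − 6q_E − 2q_A = 0 ⇒ q_E = 8.5 − (1/3)q_A.
At q_A = 6: q_E = 8.5 − (1/3)·6 = 6.5.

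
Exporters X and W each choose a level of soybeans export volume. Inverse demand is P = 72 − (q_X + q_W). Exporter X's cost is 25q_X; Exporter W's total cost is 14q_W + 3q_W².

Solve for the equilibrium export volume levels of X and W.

21.2, 4.6

Exporter X's profit: π = q_X(72 − (q_X + q_W)) − 25q_X.
∂π/∂q_X = 47 − 2q_X − q_W = 0, so q_X = 23.5 − 0.5q_W.
For W: ∂π/∂q_W = 58 − 8q_W − q_X = 0 ⇒ q_W = 7.25 − 0.125q_X.
Solving the two reaction functions simultaneously: (1 − (−0.5)(−0.125))q_X = 23.5 − 0.5·7.25, so 0.9375q_X = 19.875 and q_X = 21.2.
Then q_W = 7.25 − 0.125·21.2 = 4.6.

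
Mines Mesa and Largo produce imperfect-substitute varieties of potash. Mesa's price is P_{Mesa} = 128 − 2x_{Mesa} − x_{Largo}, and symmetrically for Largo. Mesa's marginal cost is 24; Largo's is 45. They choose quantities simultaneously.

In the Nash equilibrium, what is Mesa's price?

Mine Mesa's profit: π = x_{Mesa}(128 − 2x_{Mesa} − x_{Largo}) − 24x_{Mesa}.
∂π/∂x_{Mesa} = 104 − 4x_{Mesa} − x_{Largo} = 0 ⇒ x_{Mesa} = 26 − 0.25x_{Largo}.
Similarly x_{Largo} = 20.75 − 0.25x_{Mesa}.
Substituting the second reaction function into the first: x_{Mesa} = 26 − 0.25(20.75 − 0.25x_{Mesa}), which gives 0.9375x_{Mesa} = 20.8125 ⇒ x_{Mesa} = 22.2.
Then x_{Largo} = 20.75 − 0.25·22.2 = 15.2.
P_{Mesa} = 128 − 2·22.2 − 15.2 = 68.4.

68.4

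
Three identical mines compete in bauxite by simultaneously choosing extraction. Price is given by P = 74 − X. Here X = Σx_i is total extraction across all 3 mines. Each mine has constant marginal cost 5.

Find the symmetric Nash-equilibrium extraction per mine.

17.25

A representative mine's profit is π_i = x_i(74 − X) − 5x_i, with X = x_i + Σ_{j≠i} x_j.
First-order condition: 69 − 2x_i − Σ_{j≠i} x_j = 0.
With identical mines, set every x_j = x: then 69 − 2x − 2x = 0, i.e. x = 69/4 = 17.25.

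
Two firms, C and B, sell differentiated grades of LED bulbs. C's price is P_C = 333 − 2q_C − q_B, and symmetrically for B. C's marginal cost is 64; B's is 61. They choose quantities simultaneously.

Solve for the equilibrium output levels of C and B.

53.6, 54.6

Firm C's profit: π = q_C(333 − 2q_C − q_B) − 64q_C.
∂π/∂q_C = 269 − 4q_C − q_B = 0 ⇒ q_C = 67.25 − 0.25q_B.
Similarly q_B = 68 − 0.25q_C.
Solving the two reaction functions simultaneously: (1 − (−0.25)(−0.25))q_C = 67.25 − 0.25·68, so 0.9375q_C = 50.25 and q_C = 53.6.
Then q_B = 68 − 0.25·53.6 = 54.6.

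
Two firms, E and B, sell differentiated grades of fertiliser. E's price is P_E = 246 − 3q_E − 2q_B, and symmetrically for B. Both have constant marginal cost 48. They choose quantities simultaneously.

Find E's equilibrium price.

Firm E's profit: π = q_E(246 − 3q_E − 2q_B) − 48q_E.
∂π/∂q_E = 198 − 6q_E − 2q_B = 0 ⇒ q_E = 33 − (1/3)q_B.
By symmetry q_B = q_E; substituting into the reaction function, (4/3)q_E = 33 and q_E = 24.75.
P_E = 246 − 3·24.75 − 2·24.75 = 122.25.

122.25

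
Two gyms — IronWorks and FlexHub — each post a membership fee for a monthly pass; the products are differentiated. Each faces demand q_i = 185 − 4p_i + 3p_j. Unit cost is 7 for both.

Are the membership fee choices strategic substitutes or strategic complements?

strategic complements

IronWorks's profit: π = (p_{IronWorks} − 7)(185 − 4p_{IronWorks} + 3p_{FlexHub}).
∂π/∂p_{IronWorks} = 213 − 8p_{IronWorks} + 3p_{FlexHub} = 0 ⇒ p_{IronWorks} = 26.625 + 0.375p_{FlexHub}.
The best-response slope dp_{IronWorks}/dp_{FlexHub} = 0.375 > 0: the reaction function is upward-sloping, so the choices are strategic complements.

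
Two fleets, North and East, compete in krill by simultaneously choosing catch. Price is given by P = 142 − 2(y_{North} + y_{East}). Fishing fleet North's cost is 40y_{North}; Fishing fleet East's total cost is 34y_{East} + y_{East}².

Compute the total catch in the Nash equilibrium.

31.2

Fishing fleet North's profit: π = y_{North}(142 − 2(y_{North} + y_{East})) − 40y_{North}.
∂π/∂y_{North} = 102 − 4y_{North} − 2y_{East} = 0, so y_{North} = 25.5 − 0.5y_{East}.
For East: ∂π/∂y_{East} = 108 − 6y_{East} − 2y_{North} = 0 ⇒ y_{East} = 18 − (1/3)y_{North}.
Substituting the second reaction function into the first: y_{North} = 25.5 − 0.5(18 − (1/3)y_{North}), which gives (5/6)y_{North} = 16.5 ⇒ y_{North} = 19.8.
Then y_{East} = 18 − (1/3)·19.8 = 11.4.
Total catch: 19.8 + 11.4 = 31.2.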